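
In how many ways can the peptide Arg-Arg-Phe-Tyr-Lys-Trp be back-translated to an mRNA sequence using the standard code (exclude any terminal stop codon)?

288

Arg: 6 codons.
Arg: 6 codons.
Phe: 2 codons.
Tyr: 2 codons.
Lys: 2 codons.
Trp: 1 codon.
6 × 6 × 2 × 2 × 2 × 1 = 288.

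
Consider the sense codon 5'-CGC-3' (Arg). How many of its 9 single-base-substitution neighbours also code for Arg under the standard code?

Position 1: none → 0 synonymous.
Position 2: none → 0 synonymous.
Position 3: CGT, CGA, CGG → 3 synonymous.
Total: 0 + 0 + 3 = 3.

3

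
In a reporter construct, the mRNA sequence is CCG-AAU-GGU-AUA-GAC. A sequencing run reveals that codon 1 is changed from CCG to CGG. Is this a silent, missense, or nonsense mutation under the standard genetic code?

missense

Position 2 falls in codon 1: CCG → Pro.
After the substitution the codon is CGG → Arg.
Pro ≠ Arg, so this is a missense mutation.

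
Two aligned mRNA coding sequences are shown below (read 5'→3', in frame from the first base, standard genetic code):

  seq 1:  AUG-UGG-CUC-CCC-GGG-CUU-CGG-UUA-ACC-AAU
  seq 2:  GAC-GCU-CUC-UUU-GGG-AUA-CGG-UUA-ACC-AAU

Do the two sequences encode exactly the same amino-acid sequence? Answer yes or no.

Codon 1: AUG Met / GAC Asp — nonsynonymous.
Codon 2: UGG Trp / GCU Ala — nonsynonymous.
Codon 3: CUC Leu / CUC Leu — identical.
Codon 4: CCC Pro / UUU Phe — nonsynonymous.
Codon 5: GGG Gly / GGG Gly — identical.
Codon 6: CUU Leu / AUA Ile — nonsynonymous.
Codon 7: CGG Arg / CGG Arg — identical.
Codon 8: UUA Leu / UUA Leu — identical.
Codon 9: ACC Thr / ACC Thr — identical.
Codon 10: AAU Asn / AAU Asn — identical.
Nonsynonymous differences: 4 → different protein.

no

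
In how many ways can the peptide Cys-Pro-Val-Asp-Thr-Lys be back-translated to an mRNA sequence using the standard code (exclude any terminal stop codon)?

Cys: 2 codons.
Pro: 4 codons.
Val: 4 codons.
Asp: 2 codons.
Thr: 4 codons.
Lys: 2 codons.
2 × 4 × 4 × 2 × 4 × 2 = 512.

512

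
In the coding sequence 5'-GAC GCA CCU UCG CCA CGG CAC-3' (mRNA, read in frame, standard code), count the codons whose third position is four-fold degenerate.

Codon 1 GAC (Asp): third position 2-fold.
Codon 2 GCA (Ala): third position 4-fold.
Codon 3 CCU (Pro): third position 4-fold.
Codon 4 UCG (Ser): third position 4-fold.
Codon 5 CCA (Pro): third position 4-fold.
Codon 6 CGG (Arg): third position 4-fold.
Codon 7 CAC (His): third position 2-fold.
Four-fold degenerate third positions: 5.

5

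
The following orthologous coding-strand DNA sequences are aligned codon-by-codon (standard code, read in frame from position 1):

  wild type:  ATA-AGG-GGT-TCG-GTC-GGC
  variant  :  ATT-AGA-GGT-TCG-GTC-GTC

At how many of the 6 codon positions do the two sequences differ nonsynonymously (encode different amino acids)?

1

Codon 1: ATA Ile / ATT Ile — synonymous.
Codon 2: AGG Arg / AGA Arg — synonymous.
Codon 3: GGT Gly / GGT Gly — identical.
Codon 4: TCG Ser / TCG Ser — identical.
Codon 5: GTC Val / GTC Val — identical.
Codon 6: GGC Gly / GTC Val — nonsynonymous.
Nonsynonymous differences: 1.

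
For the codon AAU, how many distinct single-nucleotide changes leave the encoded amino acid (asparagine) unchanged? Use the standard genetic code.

1

Position 1: none → 0 synonymous.
Position 2: none → 0 synonymous.
Position 3: AAC → 1 synonymous.
Total: 0 + 0 + 1 = 1.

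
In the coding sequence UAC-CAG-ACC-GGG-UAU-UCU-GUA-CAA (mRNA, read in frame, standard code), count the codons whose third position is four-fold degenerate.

Codon 1 UAC (Tyr): third position 2-fold.
Codon 2 CAG (Gln): third position 2-fold.
Codon 3 ACC (Thr): third position 4-fold.
Codon 4 GGG (Gly): third position 4-fold.
Codon 5 UAU (Tyr): third position 2-fold.
Codon 6 UCU (Ser): third position 4-fold.
Codon 7 GUA (Val): third position 4-fold.
Codon 8 CAA (Gln): third position 2-fold.
Four-fold degenerate third positions: 4.

4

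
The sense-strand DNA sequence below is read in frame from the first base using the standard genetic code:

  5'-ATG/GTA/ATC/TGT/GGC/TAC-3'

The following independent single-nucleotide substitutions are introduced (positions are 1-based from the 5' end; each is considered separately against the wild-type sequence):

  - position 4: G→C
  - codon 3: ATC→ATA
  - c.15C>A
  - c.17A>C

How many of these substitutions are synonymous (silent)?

2

Codon 2: GTA (Val) → CTA (Leu) — missense.
Codon 3: ATC (Ile) → ATA (Ile) — synonymous.
Codon 5: GGC (Gly) → GGA (Gly) — synonymous.
Codon 6: TAC (Tyr) → TCC (Ser) — missense.
Synonymous: 2 of 4.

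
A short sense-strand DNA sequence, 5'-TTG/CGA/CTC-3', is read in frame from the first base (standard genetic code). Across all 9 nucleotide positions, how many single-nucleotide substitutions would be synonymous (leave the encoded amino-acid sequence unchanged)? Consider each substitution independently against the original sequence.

Codon 1 (TTG, Leu): 2 synonymous substitutions.
Codon 2 (CGA, Arg): 4 synonymous substitutions.
Codon 3 (CTC, Leu): 3 synonymous substitutions.
Total: 2 + 4 + 3 = 9.

9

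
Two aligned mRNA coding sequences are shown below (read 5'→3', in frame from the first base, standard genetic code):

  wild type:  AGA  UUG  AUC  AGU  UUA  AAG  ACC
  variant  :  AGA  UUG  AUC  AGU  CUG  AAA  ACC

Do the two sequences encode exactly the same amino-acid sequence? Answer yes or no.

yes

Codon 1: AGA Arg / AGA Arg — identical.
Codon 2: UUG Leu / UUG Leu — identical.
Codon 3: AUC Ile / AUC Ile — identical.
Codon 4: AGU Ser / AGU Ser — identical.
Codon 5: UUA Leu / CUG Leu — synonymous.
Codon 6: AAG Lys / AAA Lys — synonymous.
Codon 7: ACC Thr / ACC Thr — identical.
Nonsynonymous differences: 0 → same protein.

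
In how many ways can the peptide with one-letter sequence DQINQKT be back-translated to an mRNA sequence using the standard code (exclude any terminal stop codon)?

384

Asp: 2 codons.
Gln: 2 codons.
Ile: 3 codons.
Asn: 2 codons.
Gln: 2 codons.
Lys: 2 codons.
Thr: 4 codons.
2 × 2 × 3 × 2 × 2 × 2 × 4 = 384.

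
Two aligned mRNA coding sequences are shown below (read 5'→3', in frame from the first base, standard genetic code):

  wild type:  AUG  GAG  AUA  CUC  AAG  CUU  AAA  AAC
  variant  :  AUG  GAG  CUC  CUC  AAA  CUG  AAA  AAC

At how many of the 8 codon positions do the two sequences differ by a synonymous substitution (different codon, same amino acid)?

2

Codon 1: AUG Met / AUG Met — identical.
Codon 2: GAG Glu / GAG Glu — identical.
Codon 3: AUA Ile / CUC Leu — nonsynonymous.
Codon 4: CUC Leu / CUC Leu — identical.
Codon 5: AAG Lys / AAA Lys — synonymous.
Codon 6: CUU Leu / CUG Leu — synonymous.
Codon 7: AAA Lys / AAA Lys — identical.
Codon 8: AAC Asn / AAC Asn — identical.
Synonymous differences: 2.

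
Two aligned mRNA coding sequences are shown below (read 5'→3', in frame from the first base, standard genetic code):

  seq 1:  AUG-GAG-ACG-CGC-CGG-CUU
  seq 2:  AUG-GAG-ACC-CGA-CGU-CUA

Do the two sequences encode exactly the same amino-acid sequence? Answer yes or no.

yes

Codon 1: AUG Met / AUG Met — identical.
Codon 2: GAG Glu / GAG Glu — identical.
Codon 3: ACG Thr / ACC Thr — synonymous.
Codon 4: CGC Arg / CGA Arg — synonymous.
Codon 5: CGG Arg / CGU Arg — synonymous.
Codon 6: CUU Leu / CUA Leu — synonymous.
Nonsynonymous differences: 0 → same protein.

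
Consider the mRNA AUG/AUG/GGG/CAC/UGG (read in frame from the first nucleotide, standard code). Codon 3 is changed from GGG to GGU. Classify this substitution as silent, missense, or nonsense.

silent

Position 9 falls in codon 3: GGG → Gly.
After the substitution the codon is GGU → Gly.
Both encode Gly, so the change is synonymous.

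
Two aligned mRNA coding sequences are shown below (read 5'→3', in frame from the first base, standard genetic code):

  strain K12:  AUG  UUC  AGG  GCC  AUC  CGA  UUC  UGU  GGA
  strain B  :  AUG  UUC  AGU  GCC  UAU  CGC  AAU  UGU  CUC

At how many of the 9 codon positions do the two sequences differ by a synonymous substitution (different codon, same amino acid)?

Codon 1: AUG Met / AUG Met — identical.
Codon 2: UUC Phe / UUC Phe — identical.
Codon 3: AGG Arg / AGU Ser — nonsynonymous.
Codon 4: GCC Ala / GCC Ala — identical.
Codon 5: AUC Ile / UAU Tyr — nonsynonymous.
Codon 6: CGA Arg / CGC Arg — synonymous.
Codon 7: UUC Phe / AAU Asn — nonsynonymous.
Codon 8: UGU Cys / UGU Cys — identical.
Codon 9: GGA Gly / CUC Leu — nonsynonymous.
Synonymous differences: 1.

1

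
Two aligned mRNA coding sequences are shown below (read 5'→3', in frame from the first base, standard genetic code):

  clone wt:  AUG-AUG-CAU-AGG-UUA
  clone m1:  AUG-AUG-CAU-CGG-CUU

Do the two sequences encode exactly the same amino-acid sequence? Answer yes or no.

yes

Codon 1: AUG Met / AUG Met — identical.
Codon 2: AUG Met / AUG Met — identical.
Codon 3: CAU His / CAU His — identical.
Codon 4: AGG Arg / CGG Arg — synonymous.
Codon 5: UUA Leu / CUU Leu — synonymous.
Nonsynonymous differences: 0 → same protein.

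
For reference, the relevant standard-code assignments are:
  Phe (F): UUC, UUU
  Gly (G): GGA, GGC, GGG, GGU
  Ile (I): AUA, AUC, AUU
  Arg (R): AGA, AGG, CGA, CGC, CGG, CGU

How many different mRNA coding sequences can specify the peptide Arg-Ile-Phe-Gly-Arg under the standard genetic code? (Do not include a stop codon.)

Arg: 6 codons.
Ile: 3 codons.
Phe: 2 codons.
Gly: 4 codons.
Arg: 6 codons.
6 × 3 × 2 × 4 × 6 = 864.

864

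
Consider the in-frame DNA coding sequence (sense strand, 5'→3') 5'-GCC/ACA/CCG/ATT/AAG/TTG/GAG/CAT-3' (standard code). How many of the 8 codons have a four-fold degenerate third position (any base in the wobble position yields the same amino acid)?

3

Codon 1 GCC (Ala): third position 4-fold.
Codon 2 ACA (Thr): third position 4-fold.
Codon 3 CCG (Pro): third position 4-fold.
Codon 4 ATT (Ile): third position 3-fold.
Codon 5 AAG (Lys): third position 2-fold.
Codon 6 TTG (Leu): third position 2-fold.
Codon 7 GAG (Glu): third position 2-fold.
Codon 8 CAT (His): third position 2-fold.
Four-fold degenerate third positions: 3.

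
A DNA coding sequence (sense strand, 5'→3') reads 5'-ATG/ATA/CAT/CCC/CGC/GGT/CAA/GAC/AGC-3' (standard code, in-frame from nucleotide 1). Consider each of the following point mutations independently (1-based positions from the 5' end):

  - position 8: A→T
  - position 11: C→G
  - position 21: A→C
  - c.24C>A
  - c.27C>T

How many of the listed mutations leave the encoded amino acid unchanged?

Codon 3: CAT (His) → CTT (Leu) — missense.
Codon 4: CCC (Pro) → CGC (Arg) — missense.
Codon 7: CAA (Gln) → CAC (His) — missense.
Codon 8: GAC (Asp) → GAA (Glu) — missense.
Codon 9: AGC (Ser) → AGT (Ser) — synonymous.
Synonymous: 1 of 5.

1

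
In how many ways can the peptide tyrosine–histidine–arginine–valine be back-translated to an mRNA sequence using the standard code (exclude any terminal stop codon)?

96

Tyr: 2 codons.
His: 2 codons.
Arg: 6 codons.
Val: 4 codons.
2 × 2 × 6 × 4 = 96.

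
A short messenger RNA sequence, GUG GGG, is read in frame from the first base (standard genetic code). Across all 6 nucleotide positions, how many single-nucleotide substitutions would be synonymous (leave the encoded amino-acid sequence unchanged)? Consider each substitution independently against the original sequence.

Codon 1 (GUG, Val): 3 synonymous substitutions.
Codon 2 (GGG, Gly): 3 synonymous substitutions.
Total: 3 + 3 = 6.

6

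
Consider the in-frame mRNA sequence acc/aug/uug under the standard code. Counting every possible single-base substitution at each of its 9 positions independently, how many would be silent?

Codon 1 (ACC, Thr): 3 synonymous substitutions.
Codon 2 (AUG, Met): 0 synonymous substitutions.
Codon 3 (UUG, Leu): 2 synonymous substitutions.
Total: 3 + 0 + 2 = 5.

5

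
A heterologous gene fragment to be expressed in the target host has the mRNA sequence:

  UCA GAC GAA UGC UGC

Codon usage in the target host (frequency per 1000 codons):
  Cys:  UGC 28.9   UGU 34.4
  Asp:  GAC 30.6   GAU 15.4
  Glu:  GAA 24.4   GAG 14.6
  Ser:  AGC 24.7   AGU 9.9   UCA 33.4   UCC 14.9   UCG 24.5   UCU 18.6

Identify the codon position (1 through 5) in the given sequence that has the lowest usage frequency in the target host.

3

Codon 1 UCA (Ser): 33.4 per 1000.
Codon 2 GAC (Asp): 30.6 per 1000.
Codon 3 GAA (Glu): 24.4 per 1000.
Codon 4 UGC (Cys): 28.9 per 1000.
Codon 5 UGC (Cys): 28.9 per 1000.
Lowest frequency is 24.4 at codon 3.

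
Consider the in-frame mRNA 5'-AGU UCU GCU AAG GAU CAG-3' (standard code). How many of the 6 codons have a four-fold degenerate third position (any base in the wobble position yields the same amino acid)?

2

Codon 1 AGU (Ser): third position 2-fold.
Codon 2 UCU (Ser): third position 4-fold.
Codon 3 GCU (Ala): third position 4-fold.
Codon 4 AAG (Lys): third position 2-fold.
Codon 5 GAU (Asp): third position 2-fold.
Codon 6 CAG (Gln): third position 2-fold.
Four-fold degenerate third positions: 2.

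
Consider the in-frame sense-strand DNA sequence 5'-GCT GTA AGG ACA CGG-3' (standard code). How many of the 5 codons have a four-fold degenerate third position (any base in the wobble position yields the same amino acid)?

4

Codon 1 GCT (Ala): third position 4-fold.
Codon 2 GTA (Val): third position 4-fold.
Codon 3 AGG (Arg): third position 2-fold.
Codon 4 ACA (Thr): third position 4-fold.
Codon 5 CGG (Arg): third position 4-fold.
Four-fold degenerate third positions: 4.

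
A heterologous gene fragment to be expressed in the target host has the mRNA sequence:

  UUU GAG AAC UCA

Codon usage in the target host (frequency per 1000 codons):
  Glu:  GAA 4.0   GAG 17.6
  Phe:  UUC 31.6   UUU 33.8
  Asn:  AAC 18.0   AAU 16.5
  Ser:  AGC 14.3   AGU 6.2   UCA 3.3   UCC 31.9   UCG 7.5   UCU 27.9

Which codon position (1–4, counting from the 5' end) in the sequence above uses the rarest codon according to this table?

Codon 1 UUU (Phe): 33.8 per 1000.
Codon 2 GAG (Glu): 17.6 per 1000.
Codon 3 AAC (Asn): 18.0 per 1000.
Codon 4 UCA (Ser): 3.3 per 1000.
Lowest frequency is 3.3 at codon 4.

4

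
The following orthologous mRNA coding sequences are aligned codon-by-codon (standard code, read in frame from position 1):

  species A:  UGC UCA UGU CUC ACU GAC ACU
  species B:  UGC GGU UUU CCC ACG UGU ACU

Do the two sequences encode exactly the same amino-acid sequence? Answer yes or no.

no

Codon 1: UGC Cys / UGC Cys — identical.
Codon 2: UCA Ser / GGU Gly — nonsynonymous.
Codon 3: UGU Cys / UUU Phe — nonsynonymous.
Codon 4: CUC Leu / CCC Pro — nonsynonymous.
Codon 5: ACU Thr / ACG Thr — synonymous.
Codon 6: GAC Asp / UGU Cys — nonsynonymous.
Codon 7: ACU Thr / ACU Thr — identical.
Nonsynonymous differences: 4 → different protein.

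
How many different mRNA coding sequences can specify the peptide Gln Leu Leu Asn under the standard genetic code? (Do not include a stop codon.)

144

Gln: 2 codons.
Leu: 6 codons.
Leu: 6 codons.
Asn: 2 codons.
2 × 6 × 6 × 2 = 144.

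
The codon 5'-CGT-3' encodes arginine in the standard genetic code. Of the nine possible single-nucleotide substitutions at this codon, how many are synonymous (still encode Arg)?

Position 1: none → 0 synonymous.
Position 2: none → 0 synonymous.
Position 3: CGC, CGA, CGG → 3 synonymous.
Total: 0 + 0 + 3 = 3.

3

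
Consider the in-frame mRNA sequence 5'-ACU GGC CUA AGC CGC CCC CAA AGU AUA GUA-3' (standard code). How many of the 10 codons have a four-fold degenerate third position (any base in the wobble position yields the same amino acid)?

6

Codon 1 ACU (Thr): third position 4-fold.
Codon 2 GGC (Gly): third position 4-fold.
Codon 3 CUA (Leu): third position 4-fold.
Codon 4 AGC (Ser): third position 2-fold.
Codon 5 CGC (Arg): third position 4-fold.
Codon 6 CCC (Pro): third position 4-fold.
Codon 7 CAA (Gln): third position 2-fold.
Codon 8 AGU (Ser): third position 2-fold.
Codon 9 AUA (Ile): third position 3-fold.
Codon 10 GUA (Val): third position 4-fold.
Four-fold degenerate third positions: 6.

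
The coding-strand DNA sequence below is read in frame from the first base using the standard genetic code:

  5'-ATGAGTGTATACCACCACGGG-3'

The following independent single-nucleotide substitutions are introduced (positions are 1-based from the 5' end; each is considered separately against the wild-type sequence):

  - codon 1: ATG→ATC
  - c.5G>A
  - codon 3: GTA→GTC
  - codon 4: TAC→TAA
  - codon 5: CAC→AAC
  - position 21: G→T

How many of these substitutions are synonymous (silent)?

Codon 1: ATG (Met) → ATC (Ile) — missense.
Codon 2: AGT (Ser) → AAT (Asn) — missense.
Codon 3: GTA (Val) → GTC (Val) — synonymous.
Codon 4: TAC (Tyr) → TAA (Stop) — nonsense.
Codon 5: CAC (His) → AAC (Asn) — missense.
Codon 7: GGG (Gly) → GGT (Gly) — synonymous.
Synonymous: 2 of 6.

2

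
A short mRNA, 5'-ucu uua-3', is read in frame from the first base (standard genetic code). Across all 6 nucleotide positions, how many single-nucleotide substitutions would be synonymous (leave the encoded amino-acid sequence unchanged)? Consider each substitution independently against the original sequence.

5

Codon 1 (UCU, Ser): 3 synonymous substitutions.
Codon 2 (UUA, Leu): 2 synonymous substitutions.
Total: 3 + 2 = 5.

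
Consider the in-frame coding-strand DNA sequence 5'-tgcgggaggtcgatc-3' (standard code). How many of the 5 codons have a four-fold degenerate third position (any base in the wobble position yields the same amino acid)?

Codon 1 TGC (Cys): third position 2-fold.
Codon 2 GGG (Gly): third position 4-fold.
Codon 3 AGG (Arg): third position 2-fold.
Codon 4 TCG (Ser): third position 4-fold.
Codon 5 ATC (Ile): third position 3-fold.
Four-fold degenerate third positions: 2.

2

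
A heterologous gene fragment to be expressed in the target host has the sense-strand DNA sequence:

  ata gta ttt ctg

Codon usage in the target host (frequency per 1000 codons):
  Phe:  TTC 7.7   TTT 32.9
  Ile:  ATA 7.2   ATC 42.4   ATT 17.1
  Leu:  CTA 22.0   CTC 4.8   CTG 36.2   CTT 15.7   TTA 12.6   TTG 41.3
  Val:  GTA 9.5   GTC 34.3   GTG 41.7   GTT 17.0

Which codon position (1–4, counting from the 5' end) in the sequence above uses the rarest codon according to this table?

1

Codon 1 ATA (Ile): 7.2 per 1000.
Codon 2 GTA (Val): 9.5 per 1000.
Codon 3 TTT (Phe): 32.9 per 1000.
Codon 4 CTG (Leu): 36.2 per 1000.
Lowest frequency is 7.2 at codon 1.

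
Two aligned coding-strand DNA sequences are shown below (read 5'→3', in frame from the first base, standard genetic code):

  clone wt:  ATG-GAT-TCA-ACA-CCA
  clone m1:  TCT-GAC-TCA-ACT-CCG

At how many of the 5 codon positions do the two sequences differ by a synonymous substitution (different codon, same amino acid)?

3

Codon 1: ATG Met / TCT Ser — nonsynonymous.
Codon 2: GAT Asp / GAC Asp — synonymous.
Codon 3: TCA Ser / TCA Ser — identical.
Codon 4: ACA Thr / ACT Thr — synonymous.
Codon 5: CCA Pro / CCG Pro — synonymous.
Synonymous differences: 3.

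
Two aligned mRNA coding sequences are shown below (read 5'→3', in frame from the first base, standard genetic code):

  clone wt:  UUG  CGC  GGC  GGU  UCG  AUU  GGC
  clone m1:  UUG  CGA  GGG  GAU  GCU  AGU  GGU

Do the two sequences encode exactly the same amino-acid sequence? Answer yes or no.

no

Codon 1: UUG Leu / UUG Leu — identical.
Codon 2: CGC Arg / CGA Arg — synonymous.
Codon 3: GGC Gly / GGG Gly — synonymous.
Codon 4: GGU Gly / GAU Asp — nonsynonymous.
Codon 5: UCG Ser / GCU Ala — nonsynonymous.
Codon 6: AUU Ile / AGU Ser — nonsynonymous.
Codon 7: GGC Gly / GGU Gly — synonymous.
Nonsynonymous differences: 3 → different protein.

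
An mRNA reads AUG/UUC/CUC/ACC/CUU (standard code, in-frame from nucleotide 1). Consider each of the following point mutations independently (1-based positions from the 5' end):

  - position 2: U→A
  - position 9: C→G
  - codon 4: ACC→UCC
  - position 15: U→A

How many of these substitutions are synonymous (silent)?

2

Codon 1: AUG (Met) → AAG (Lys) — missense.
Codon 3: CUC (Leu) → CUG (Leu) — synonymous.
Codon 4: ACC (Thr) → UCC (Ser) — missense.
Codon 5: CUU (Leu) → CUA (Leu) — synonymous.
Synonymous: 2 of 4.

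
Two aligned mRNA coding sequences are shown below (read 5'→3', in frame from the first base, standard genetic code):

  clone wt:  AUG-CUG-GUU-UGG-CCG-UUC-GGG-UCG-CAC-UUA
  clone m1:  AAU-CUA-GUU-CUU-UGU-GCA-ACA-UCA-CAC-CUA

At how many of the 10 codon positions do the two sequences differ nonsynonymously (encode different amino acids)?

5

Codon 1: AUG Met / AAU Asn — nonsynonymous.
Codon 2: CUG Leu / CUA Leu — synonymous.
Codon 3: GUU Val / GUU Val — identical.
Codon 4: UGG Trp / CUU Leu — nonsynonymous.
Codon 5: CCG Pro / UGU Cys — nonsynonymous.
Codon 6: UUC Phe / GCA Ala — nonsynonymous.
Codon 7: GGG Gly / ACA Thr — nonsynonymous.
Codon 8: UCG Ser / UCA Ser — synonymous.
Codon 9: CAC His / CAC His — identical.
Codon 10: UUA Leu / CUA Leu — synonymous.
Nonsynonymous differences: 5.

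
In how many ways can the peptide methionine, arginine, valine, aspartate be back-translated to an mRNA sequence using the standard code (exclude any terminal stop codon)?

48

Met: 1 codon.
Arg: 6 codons.
Val: 4 codons.
Asp: 2 codons.
1 × 6 × 4 × 2 = 48.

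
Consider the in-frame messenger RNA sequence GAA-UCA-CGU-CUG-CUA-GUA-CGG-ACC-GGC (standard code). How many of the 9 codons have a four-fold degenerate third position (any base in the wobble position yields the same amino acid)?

8

Codon 1 GAA (Glu): third position 2-fold.
Codon 2 UCA (Ser): third position 4-fold.
Codon 3 CGU (Arg): third position 4-fold.
Codon 4 CUG (Leu): third position 4-fold.
Codon 5 CUA (Leu): third position 4-fold.
Codon 6 GUA (Val): third position 4-fold.
Codon 7 CGG (Arg): third position 4-fold.
Codon 8 ACC (Thr): third position 4-fold.
Codon 9 GGC (Gly): third position 4-fold.
Four-fold degenerate third positions: 8.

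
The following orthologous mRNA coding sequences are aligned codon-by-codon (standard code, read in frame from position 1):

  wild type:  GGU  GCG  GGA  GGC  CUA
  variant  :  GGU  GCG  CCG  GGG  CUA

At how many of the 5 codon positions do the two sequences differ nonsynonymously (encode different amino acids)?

1

Codon 1: GGU Gly / GGU Gly — identical.
Codon 2: GCG Ala / GCG Ala — identical.
Codon 3: GGA Gly / CCG Pro — nonsynonymous.
Codon 4: GGC Gly / GGG Gly — synonymous.
Codon 5: CUA Leu / CUA Leu — identical.
Nonsynonymous differences: 1.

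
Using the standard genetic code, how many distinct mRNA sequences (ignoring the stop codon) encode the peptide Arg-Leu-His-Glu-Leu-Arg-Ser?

31104

Arg: 6 codons.
Leu: 6 codons.
His: 2 codons.
Glu: 2 codons.
Leu: 6 codons.
Arg: 6 codons.
Ser: 6 codons.
6 × 6 × 2 × 2 × 6 × 6 × 6 = 31104.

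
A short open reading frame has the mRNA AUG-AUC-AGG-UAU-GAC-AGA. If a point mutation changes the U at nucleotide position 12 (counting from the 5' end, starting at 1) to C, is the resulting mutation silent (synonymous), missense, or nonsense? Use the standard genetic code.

silent

Position 12 falls in codon 4: UAU → Tyr.
After the substitution the codon is UAC → Tyr.
Both encode Tyr, so the change is synonymous.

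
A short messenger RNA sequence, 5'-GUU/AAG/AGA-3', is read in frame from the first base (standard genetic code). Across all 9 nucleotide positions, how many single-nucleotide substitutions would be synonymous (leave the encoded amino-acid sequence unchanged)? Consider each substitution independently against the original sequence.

Codon 1 (GUU, Val): 3 synonymous substitutions.
Codon 2 (AAG, Lys): 1 synonymous substitution.
Codon 3 (AGA, Arg): 2 synonymous substitutions.
Total: 3 + 1 + 2 = 6.

6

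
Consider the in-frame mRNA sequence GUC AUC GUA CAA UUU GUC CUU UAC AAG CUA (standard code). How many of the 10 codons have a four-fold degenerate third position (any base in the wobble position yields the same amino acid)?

Codon 1 GUC (Val): third position 4-fold.
Codon 2 AUC (Ile): third position 3-fold.
Codon 3 GUA (Val): third position 4-fold.
Codon 4 CAA (Gln): third position 2-fold.
Codon 5 UUU (Phe): third position 2-fold.
Codon 6 GUC (Val): third position 4-fold.
Codon 7 CUU (Leu): third position 4-fold.
Codon 8 UAC (Tyr): third position 2-fold.
Codon 9 AAG (Lys): third position 2-fold.
Codon 10 CUA (Leu): third position 4-fold.
Four-fold degenerate third positions: 5.

5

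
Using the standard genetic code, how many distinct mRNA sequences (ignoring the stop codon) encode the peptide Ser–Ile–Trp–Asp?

Ser: 6 codons.
Ile: 3 codons.
Trp: 1 codon.
Asp: 2 codons.
6 × 3 × 1 × 2 = 36.

36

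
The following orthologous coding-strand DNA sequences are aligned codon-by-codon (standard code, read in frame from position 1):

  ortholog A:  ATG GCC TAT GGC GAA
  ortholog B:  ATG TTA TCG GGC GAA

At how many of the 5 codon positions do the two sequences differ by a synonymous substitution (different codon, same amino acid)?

0

Codon 1: ATG Met / ATG Met — identical.
Codon 2: GCC Ala / TTA Leu — nonsynonymous.
Codon 3: TAT Tyr / TCG Ser — nonsynonymous.
Codon 4: GGC Gly / GGC Gly — identical.
Codon 5: GAA Glu / GAA Glu — identical.
Synonymous differences: 0.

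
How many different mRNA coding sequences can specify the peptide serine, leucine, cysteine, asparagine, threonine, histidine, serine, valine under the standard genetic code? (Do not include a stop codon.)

27648

Ser: 6 codons.
Leu: 6 codons.
Cys: 2 codons.
Asn: 2 codons.
Thr: 4 codons.
His: 2 codons.
Ser: 6 codons.
Val: 4 codons.
6 × 6 × 2 × 2 × 4 × 2 × 6 × 4 = 27648.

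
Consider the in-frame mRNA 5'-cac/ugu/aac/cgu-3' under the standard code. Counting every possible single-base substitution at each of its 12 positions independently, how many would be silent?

Codon 1 (CAC, His): 1 synonymous substitution.
Codon 2 (UGU, Cys): 1 synonymous substitution.
Codon 3 (AAC, Asn): 1 synonymous substitution.
Codon 4 (CGU, Arg): 3 synonymous substitutions.
Total: 1 + 1 + 1 + 3 = 6.

6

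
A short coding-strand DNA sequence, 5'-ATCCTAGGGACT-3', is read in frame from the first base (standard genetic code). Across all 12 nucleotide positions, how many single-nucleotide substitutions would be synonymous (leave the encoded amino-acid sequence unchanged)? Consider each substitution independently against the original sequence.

12

Codon 1 (ATC, Ile): 2 synonymous substitutions.
Codon 2 (CTA, Leu): 4 synonymous substitutions.
Codon 3 (GGG, Gly): 3 synonymous substitutions.
Codon 4 (ACT, Thr): 3 synonymous substitutions.
Total: 2 + 4 + 3 + 3 = 12.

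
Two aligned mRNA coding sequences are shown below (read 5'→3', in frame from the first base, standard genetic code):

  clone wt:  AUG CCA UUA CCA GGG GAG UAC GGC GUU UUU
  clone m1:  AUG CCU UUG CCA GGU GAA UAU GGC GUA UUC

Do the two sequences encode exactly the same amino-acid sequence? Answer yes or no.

Codon 1: AUG Met / AUG Met — identical.
Codon 2: CCA Pro / CCU Pro — synonymous.
Codon 3: UUA Leu / UUG Leu — synonymous.
Codon 4: CCA Pro / CCA Pro — identical.
Codon 5: GGG Gly / GGU Gly — synonymous.
Codon 6: GAG Glu / GAA Glu — synonymous.
Codon 7: UAC Tyr / UAU Tyr — synonymous.
Codon 8: GGC Gly / GGC Gly — identical.
Codon 9: GUU Val / GUA Val — synonymous.
Codon 10: UUU Phe / UUC Phe — synonymous.
Nonsynonymous differences: 0 → same protein.

yes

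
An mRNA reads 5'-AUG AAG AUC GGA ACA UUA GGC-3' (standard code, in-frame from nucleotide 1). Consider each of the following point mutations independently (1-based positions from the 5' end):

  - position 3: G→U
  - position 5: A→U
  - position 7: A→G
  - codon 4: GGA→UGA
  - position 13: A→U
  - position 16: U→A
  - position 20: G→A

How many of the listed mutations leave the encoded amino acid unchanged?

Codon 1: AUG (Met) → AUU (Ile) — missense.
Codon 2: AAG (Lys) → AUG (Met) — missense.
Codon 3: AUC (Ile) → GUC (Val) — missense.
Codon 4: GGA (Gly) → UGA (Stop) — nonsense.
Codon 5: ACA (Thr) → UCA (Ser) — missense.
Codon 6: UUA (Leu) → AUA (Ile) — missense.
Codon 7: GGC (Gly) → GAC (Asp) — missense.
Synonymous: 0 of 7.

0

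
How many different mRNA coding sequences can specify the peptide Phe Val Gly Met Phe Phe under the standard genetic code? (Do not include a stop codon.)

Phe: 2 codons.
Val: 4 codons.
Gly: 4 codons.
Met: 1 codon.
Phe: 2 codons.
Phe: 2 codons.
2 × 4 × 4 × 1 × 2 × 2 = 128.

128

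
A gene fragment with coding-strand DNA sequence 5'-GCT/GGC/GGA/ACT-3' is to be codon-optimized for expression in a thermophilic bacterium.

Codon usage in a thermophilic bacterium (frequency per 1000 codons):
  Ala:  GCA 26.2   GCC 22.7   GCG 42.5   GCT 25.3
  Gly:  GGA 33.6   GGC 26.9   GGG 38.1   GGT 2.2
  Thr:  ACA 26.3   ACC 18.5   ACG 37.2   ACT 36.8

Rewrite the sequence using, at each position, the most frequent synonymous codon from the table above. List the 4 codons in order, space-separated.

Codon 1 (Ala): best is GCG at 42.5.
Codon 2 (Gly): best is GGG at 38.1.
Codon 3 (Gly): best is GGG at 38.1.
Codon 4 (Thr): best is ACG at 37.2.

GCG GGG GGG ACG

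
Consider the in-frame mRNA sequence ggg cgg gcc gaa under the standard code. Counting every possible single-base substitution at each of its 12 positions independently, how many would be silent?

11

Codon 1 (GGG, Gly): 3 synonymous substitutions.
Codon 2 (CGG, Arg): 4 synonymous substitutions.
Codon 3 (GCC, Ala): 3 synonymous substitutions.
Codon 4 (GAA, Glu): 1 synonymous substitution.
Total: 3 + 4 + 3 + 1 = 11.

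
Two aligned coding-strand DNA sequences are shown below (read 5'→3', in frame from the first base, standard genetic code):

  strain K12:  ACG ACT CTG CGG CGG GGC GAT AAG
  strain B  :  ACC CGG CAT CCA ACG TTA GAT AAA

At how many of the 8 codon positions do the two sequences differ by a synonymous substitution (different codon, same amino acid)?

Codon 1: ACG Thr / ACC Thr — synonymous.
Codon 2: ACT Thr / CGG Arg — nonsynonymous.
Codon 3: CTG Leu / CAT His — nonsynonymous.
Codon 4: CGG Arg / CCA Pro — nonsynonymous.
Codon 5: CGG Arg / ACG Thr — nonsynonymous.
Codon 6: GGC Gly / TTA Leu — nonsynonymous.
Codon 7: GAT Asp / GAT Asp — identical.
Codon 8: AAG Lys / AAA Lys — synonymous.
Synonymous differences: 2.

2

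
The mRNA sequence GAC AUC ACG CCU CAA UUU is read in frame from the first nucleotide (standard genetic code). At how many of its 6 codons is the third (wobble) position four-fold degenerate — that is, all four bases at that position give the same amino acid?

2

Codon 1 GAC (Asp): third position 2-fold.
Codon 2 AUC (Ile): third position 3-fold.
Codon 3 ACG (Thr): third position 4-fold.
Codon 4 CCU (Pro): third position 4-fold.
Codon 5 CAA (Gln): third position 2-fold.
Codon 6 UUU (Phe): third position 2-fold.
Four-fold degenerate third positions: 2.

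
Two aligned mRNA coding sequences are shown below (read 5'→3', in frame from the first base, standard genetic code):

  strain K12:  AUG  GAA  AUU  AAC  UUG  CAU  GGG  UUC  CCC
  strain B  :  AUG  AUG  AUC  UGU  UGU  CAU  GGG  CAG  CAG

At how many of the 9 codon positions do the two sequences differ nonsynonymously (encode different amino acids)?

Codon 1: AUG Met / AUG Met — identical.
Codon 2: GAA Glu / AUG Met — nonsynonymous.
Codon 3: AUU Ile / AUC Ile — synonymous.
Codon 4: AAC Asn / UGU Cys — nonsynonymous.
Codon 5: UUG Leu / UGU Cys — nonsynonymous.
Codon 6: CAU His / CAU His — identical.
Codon 7: GGG Gly / GGG Gly — identical.
Codon 8: UUC Phe / CAG Gln — nonsynonymous.
Codon 9: CCC Pro / CAG Gln — nonsynonymous.
Nonsynonymous differences: 5.

5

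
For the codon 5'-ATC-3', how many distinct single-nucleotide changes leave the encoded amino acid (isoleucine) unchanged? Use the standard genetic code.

Position 1: none → 0 synonymous.
Position 2: none → 0 synonymous.
Position 3: ATT, ATA → 2 synonymous.
Total: 0 + 0 + 2 = 2.

2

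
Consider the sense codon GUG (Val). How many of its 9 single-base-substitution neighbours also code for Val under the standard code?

3

Position 1: none → 0 synonymous.
Position 2: none → 0 synonymous.
Position 3: GUU, GUC, GUA → 3 synonymous.
Total: 0 + 0 + 3 = 3.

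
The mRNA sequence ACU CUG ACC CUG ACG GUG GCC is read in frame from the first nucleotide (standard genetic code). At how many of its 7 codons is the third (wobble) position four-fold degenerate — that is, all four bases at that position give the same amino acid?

Codon 1 ACU (Thr): third position 4-fold.
Codon 2 CUG (Leu): third position 4-fold.
Codon 3 ACC (Thr): third position 4-fold.
Codon 4 CUG (Leu): third position 4-fold.
Codon 5 ACG (Thr): third position 4-fold.
Codon 6 GUG (Val): third position 4-fold.
Codon 7 GCC (Ala): third position 4-fold.
Four-fold degenerate third positions: 7.

7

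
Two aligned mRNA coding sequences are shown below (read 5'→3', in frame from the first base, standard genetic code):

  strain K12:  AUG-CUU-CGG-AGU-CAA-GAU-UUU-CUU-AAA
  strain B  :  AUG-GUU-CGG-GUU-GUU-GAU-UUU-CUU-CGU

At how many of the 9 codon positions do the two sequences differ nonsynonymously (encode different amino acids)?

Codon 1: AUG Met / AUG Met — identical.
Codon 2: CUU Leu / GUU Val — nonsynonymous.
Codon 3: CGG Arg / CGG Arg — identical.
Codon 4: AGU Ser / GUU Val — nonsynonymous.
Codon 5: CAA Gln / GUU Val — nonsynonymous.
Codon 6: GAU Asp / GAU Asp — identical.
Codon 7: UUU Phe / UUU Phe — identical.
Codon 8: CUU Leu / CUU Leu — identical.
Codon 9: AAA Lys / CGU Arg — nonsynonymous.
Nonsynonymous differences: 4.

4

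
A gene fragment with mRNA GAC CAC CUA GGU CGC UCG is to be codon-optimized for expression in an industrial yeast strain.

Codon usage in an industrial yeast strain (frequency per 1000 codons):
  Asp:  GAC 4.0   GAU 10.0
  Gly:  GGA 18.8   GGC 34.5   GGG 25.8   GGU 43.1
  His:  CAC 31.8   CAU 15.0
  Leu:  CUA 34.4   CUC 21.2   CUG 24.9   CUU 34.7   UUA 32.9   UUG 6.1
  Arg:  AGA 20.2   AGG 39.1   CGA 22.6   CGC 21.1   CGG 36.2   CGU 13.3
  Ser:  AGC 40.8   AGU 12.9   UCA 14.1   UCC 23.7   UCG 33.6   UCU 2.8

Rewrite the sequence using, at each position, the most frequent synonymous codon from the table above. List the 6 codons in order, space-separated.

Codon 1 (Asp): best is GAU at 10.0.
Codon 2 (His): best is CAC at 31.8.
Codon 3 (Leu): best is CUU at 34.7.
Codon 4 (Gly): best is GGU at 43.1.
Codon 5 (Arg): best is AGG at 39.1.
Codon 6 (Ser): best is AGC at 40.8.

GAU CAC CUU GGU AGG AGC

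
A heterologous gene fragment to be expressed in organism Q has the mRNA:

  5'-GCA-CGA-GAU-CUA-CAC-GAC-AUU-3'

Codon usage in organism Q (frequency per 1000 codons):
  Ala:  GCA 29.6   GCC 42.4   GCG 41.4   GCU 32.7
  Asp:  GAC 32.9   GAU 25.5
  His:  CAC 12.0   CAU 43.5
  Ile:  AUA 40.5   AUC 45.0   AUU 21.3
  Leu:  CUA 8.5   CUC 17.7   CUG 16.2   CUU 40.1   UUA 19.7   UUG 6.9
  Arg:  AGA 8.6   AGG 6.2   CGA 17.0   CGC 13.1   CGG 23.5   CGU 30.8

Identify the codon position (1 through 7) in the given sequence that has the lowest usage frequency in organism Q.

4

Codon 1 GCA (Ala): 29.6 per 1000.
Codon 2 CGA (Arg): 17.0 per 1000.
Codon 3 GAU (Asp): 25.5 per 1000.
Codon 4 CUA (Leu): 8.5 per 1000.
Codon 5 CAC (His): 12.0 per 1000.
Codon 6 GAC (Asp): 32.9 per 1000.
Codon 7 AUU (Ile): 21.3 per 1000.
Lowest frequency is 8.5 at codon 4.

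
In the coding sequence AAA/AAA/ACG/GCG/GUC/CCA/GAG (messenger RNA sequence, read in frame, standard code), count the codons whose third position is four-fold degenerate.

Codon 1 AAA (Lys): third position 2-fold.
Codon 2 AAA (Lys): third position 2-fold.
Codon 3 ACG (Thr): third position 4-fold.
Codon 4 GCG (Ala): third position 4-fold.
Codon 5 GUC (Val): third position 4-fold.
Codon 6 CCA (Pro): third position 4-fold.
Codon 7 GAG (Glu): third position 2-fold.
Four-fold degenerate third positions: 4.

4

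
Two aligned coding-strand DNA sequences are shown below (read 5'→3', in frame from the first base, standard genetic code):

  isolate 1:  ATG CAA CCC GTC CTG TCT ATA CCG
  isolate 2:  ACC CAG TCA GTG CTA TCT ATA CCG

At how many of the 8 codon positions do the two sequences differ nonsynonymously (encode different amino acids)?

2

Codon 1: ATG Met / ACC Thr — nonsynonymous.
Codon 2: CAA Gln / CAG Gln — synonymous.
Codon 3: CCC Pro / TCA Ser — nonsynonymous.
Codon 4: GTC Val / GTG Val — synonymous.
Codon 5: CTG Leu / CTA Leu — synonymous.
Codon 6: TCT Ser / TCT Ser — identical.
Codon 7: ATA Ile / ATA Ile — identical.
Codon 8: CCG Pro / CCG Pro — identical.
Nonsynonymous differences: 2.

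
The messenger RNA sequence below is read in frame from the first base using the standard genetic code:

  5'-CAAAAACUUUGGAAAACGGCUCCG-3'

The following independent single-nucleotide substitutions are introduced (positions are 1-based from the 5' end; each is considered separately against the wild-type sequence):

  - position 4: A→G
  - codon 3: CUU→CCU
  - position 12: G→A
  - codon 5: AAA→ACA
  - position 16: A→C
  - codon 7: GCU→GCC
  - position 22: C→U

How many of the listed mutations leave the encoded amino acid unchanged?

1

Codon 2: AAA (Lys) → GAA (Glu) — missense.
Codon 3: CUU (Leu) → CCU (Pro) — missense.
Codon 4: UGG (Trp) → UGA (Stop) — nonsense.
Codon 5: AAA (Lys) → ACA (Thr) — missense.
Codon 6: ACG (Thr) → CCG (Pro) — missense.
Codon 7: GCU (Ala) → GCC (Ala) — synonymous.
Codon 8: CCG (Pro) → UCG (Ser) — missense.
Synonymous: 1 of 7.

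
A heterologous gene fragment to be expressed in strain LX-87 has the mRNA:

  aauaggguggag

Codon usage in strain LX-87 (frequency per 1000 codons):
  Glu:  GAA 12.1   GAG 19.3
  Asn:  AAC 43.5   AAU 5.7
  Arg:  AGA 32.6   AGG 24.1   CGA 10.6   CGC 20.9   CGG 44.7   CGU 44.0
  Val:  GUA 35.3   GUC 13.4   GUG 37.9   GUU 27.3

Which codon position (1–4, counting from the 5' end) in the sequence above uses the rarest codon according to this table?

Codon 1 AAU (Asn): 5.7 per 1000.
Codon 2 AGG (Arg): 24.1 per 1000.
Codon 3 GUG (Val): 37.9 per 1000.
Codon 4 GAG (Glu): 19.3 per 1000.
Lowest frequency is 5.7 at codon 1.

1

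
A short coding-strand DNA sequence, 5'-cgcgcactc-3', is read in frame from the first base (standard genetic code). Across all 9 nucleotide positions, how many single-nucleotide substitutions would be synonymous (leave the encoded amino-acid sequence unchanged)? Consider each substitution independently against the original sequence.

Codon 1 (CGC, Arg): 3 synonymous substitutions.
Codon 2 (GCA, Ala): 3 synonymous substitutions.
Codon 3 (CTC, Leu): 3 synonymous substitutions.
Total: 3 + 3 + 3 = 9.

9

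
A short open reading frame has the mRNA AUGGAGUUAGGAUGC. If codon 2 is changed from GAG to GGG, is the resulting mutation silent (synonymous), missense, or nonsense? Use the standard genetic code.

Position 5 falls in codon 2: GAG → Glu.
After the substitution the codon is GGG → Gly.
Glu ≠ Gly, so this is a missense mutation.

missense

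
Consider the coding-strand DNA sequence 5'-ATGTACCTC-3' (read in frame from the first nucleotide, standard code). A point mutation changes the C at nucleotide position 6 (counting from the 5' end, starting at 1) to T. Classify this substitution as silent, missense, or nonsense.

Position 6 falls in codon 2: TAC → Tyr.
After the substitution the codon is TAT → Tyr.
Both encode Tyr, so the change is synonymous.

silent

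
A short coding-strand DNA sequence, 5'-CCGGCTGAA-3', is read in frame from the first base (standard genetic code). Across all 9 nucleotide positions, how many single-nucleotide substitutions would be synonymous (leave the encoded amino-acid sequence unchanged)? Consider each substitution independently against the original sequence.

7

Codon 1 (CCG, Pro): 3 synonymous substitutions.
Codon 2 (GCT, Ala): 3 synonymous substitutions.
Codon 3 (GAA, Glu): 1 synonymous substitution.
Total: 3 + 3 + 1 = 7.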